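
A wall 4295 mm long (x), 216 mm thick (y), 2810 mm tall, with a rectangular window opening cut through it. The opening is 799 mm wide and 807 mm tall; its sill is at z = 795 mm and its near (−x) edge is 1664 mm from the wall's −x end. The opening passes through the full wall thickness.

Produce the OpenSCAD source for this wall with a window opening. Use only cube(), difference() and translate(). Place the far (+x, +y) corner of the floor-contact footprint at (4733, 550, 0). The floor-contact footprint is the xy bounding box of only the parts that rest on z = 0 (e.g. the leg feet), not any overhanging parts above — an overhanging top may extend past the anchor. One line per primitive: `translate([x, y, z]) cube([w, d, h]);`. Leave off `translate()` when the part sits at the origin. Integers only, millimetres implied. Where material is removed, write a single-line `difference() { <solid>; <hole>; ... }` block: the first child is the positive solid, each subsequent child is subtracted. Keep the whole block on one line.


difference() { translate([438, 334, 0]) cube([4295, 216, 2810]); translate([2102, 334, 795]) cube([799, 216, 807]); }


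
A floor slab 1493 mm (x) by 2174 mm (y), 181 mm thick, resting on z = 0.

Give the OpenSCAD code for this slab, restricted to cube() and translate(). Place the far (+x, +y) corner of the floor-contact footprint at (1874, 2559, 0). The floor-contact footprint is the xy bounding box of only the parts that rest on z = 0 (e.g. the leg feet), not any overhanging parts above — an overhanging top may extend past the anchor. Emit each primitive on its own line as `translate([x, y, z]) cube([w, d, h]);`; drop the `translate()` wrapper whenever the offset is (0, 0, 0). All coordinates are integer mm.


translate([381, 385, 0]) cube([1493, 2174, 181]);


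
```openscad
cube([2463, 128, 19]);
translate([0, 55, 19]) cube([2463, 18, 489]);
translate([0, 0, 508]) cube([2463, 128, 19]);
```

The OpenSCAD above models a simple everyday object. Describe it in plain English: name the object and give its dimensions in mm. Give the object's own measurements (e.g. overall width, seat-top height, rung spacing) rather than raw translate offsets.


An I-beam lying along x, 2463 mm long. Overall section height 527 mm. Two flanges 128 mm wide (y) and 19 mm thick, one on the floor and one at the top; a web 18 mm thick runs between them, centred on the flange width.


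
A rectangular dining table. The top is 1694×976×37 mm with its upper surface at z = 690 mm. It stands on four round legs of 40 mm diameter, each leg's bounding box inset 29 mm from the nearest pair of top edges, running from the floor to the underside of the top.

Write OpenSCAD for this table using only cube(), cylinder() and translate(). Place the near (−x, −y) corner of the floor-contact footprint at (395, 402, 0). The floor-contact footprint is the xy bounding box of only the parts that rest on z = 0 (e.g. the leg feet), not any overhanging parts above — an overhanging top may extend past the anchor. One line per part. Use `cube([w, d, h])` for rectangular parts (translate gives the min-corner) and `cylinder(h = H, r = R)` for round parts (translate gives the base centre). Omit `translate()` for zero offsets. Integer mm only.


// leg_h = 690 - 37 = 653
translate([366, 373, 653]) cube([1694, 976, 37]);
translate([415, 422, 0]) cylinder(h = 653, r = 20);
translate([2011, 422, 0]) cylinder(h = 653, r = 20);
translate([415, 1300, 0]) cylinder(h = 653, r = 20);
translate([2011, 1300, 0]) cylinder(h = 653, r = 20);


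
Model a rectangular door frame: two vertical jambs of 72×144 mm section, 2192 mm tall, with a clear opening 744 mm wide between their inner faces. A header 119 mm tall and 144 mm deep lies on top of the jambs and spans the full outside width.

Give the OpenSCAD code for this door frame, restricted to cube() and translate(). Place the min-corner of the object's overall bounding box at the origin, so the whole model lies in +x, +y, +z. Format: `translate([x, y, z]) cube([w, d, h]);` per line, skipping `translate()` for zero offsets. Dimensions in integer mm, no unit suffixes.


cube([72, 144, 2192]);
translate([816, 0, 0]) cube([72, 144, 2192]);
translate([0, 0, 2192]) cube([888, 144, 119]);


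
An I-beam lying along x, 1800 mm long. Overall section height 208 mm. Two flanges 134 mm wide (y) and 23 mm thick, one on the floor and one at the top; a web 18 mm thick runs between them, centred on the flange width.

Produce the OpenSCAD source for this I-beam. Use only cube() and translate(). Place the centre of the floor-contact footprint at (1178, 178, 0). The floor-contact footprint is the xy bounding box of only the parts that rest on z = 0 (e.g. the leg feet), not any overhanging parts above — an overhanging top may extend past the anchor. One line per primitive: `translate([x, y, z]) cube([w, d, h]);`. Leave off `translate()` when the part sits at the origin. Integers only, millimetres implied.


translate([278, 111, 0]) cube([1800, 134, 23]);
translate([278, 169, 23]) cube([1800, 18, 162]);
translate([278, 111, 185]) cube([1800, 134, 23]);


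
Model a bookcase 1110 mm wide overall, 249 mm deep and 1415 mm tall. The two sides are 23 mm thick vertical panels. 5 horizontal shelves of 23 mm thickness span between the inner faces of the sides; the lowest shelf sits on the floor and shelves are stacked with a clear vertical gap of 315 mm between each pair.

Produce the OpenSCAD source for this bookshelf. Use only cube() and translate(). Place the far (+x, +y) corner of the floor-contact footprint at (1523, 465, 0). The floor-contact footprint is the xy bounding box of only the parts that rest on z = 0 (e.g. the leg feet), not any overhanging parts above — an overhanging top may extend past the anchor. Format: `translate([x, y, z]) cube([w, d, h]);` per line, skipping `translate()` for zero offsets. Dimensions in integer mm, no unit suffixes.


translate([413, 216, 0]) cube([23, 249, 1415]);
translate([1500, 216, 0]) cube([23, 249, 1415]);
translate([436, 216, 0]) cube([1064, 249, 23]);
translate([436, 216, 338]) cube([1064, 249, 23]);
translate([436, 216, 676]) cube([1064, 249, 23]);
translate([436, 216, 1014]) cube([1064, 249, 23]);
translate([436, 216, 1352]) cube([1064, 249, 23]);


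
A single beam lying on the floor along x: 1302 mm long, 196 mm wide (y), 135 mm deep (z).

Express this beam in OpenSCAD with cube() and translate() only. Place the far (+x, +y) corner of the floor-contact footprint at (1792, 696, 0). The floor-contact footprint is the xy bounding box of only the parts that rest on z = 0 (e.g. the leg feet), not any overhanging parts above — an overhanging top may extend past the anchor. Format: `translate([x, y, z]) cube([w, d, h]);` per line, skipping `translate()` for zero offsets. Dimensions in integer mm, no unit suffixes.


translate([490, 500, 0]) cube([1302, 196, 135]);


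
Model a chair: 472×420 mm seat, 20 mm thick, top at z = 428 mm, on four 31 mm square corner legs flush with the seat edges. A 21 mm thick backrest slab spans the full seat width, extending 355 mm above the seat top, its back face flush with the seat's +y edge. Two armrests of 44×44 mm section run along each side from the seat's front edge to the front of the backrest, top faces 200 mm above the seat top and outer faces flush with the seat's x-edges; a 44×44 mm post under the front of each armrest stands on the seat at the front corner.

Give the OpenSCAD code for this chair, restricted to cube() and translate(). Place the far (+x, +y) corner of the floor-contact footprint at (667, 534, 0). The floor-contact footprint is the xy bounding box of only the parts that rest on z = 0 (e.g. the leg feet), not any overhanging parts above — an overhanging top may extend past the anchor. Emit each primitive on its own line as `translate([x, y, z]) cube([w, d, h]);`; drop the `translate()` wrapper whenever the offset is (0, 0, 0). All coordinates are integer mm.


translate([195, 114, 408]) cube([472, 420, 20]);
translate([195, 114, 0]) cube([31, 31, 408]);
translate([636, 114, 0]) cube([31, 31, 408]);
translate([195, 503, 0]) cube([31, 31, 408]);
translate([636, 503, 0]) cube([31, 31, 408]);
translate([195, 513, 428]) cube([472, 21, 355]);
translate([195, 114, 584]) cube([44, 399, 44]);
translate([623, 114, 584]) cube([44, 399, 44]);
translate([195, 114, 428]) cube([44, 44, 156]);
translate([623, 114, 428]) cube([44, 44, 156]);


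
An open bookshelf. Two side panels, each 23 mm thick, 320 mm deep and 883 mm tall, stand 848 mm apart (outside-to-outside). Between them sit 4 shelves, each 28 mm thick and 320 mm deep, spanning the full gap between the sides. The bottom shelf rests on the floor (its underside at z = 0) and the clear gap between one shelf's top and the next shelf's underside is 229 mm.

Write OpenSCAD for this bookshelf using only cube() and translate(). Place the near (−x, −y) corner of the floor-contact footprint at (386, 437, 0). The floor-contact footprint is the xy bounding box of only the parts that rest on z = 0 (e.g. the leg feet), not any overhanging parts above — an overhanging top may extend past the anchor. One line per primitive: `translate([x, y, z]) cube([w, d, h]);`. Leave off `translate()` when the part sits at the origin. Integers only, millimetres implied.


translate([386, 437, 0]) cube([23, 320, 883]);
translate([1211, 437, 0]) cube([23, 320, 883]);
translate([409, 437, 0]) cube([802, 320, 28]);
translate([409, 437, 257]) cube([802, 320, 28]);
translate([409, 437, 514]) cube([802, 320, 28]);
translate([409, 437, 771]) cube([802, 320, 28]);


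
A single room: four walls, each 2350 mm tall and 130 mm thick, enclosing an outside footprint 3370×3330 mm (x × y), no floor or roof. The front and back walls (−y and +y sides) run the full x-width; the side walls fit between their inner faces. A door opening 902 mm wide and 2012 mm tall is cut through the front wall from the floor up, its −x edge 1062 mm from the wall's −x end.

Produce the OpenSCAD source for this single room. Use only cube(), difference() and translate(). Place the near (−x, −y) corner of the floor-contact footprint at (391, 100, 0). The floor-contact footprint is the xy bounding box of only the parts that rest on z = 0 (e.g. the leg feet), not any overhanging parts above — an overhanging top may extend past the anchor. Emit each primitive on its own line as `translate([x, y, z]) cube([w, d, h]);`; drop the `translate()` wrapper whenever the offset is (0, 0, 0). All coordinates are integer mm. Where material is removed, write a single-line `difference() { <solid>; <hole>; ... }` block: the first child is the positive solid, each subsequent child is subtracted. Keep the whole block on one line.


difference() { translate([391, 100, 0]) cube([3370, 130, 2350]); translate([1453, 100, 0]) cube([902, 130, 2012]); }
translate([391, 3300, 0]) cube([3370, 130, 2350]);
translate([391, 230, 0]) cube([130, 3070, 2350]);
translate([3631, 230, 0]) cube([130, 3070, 2350]);


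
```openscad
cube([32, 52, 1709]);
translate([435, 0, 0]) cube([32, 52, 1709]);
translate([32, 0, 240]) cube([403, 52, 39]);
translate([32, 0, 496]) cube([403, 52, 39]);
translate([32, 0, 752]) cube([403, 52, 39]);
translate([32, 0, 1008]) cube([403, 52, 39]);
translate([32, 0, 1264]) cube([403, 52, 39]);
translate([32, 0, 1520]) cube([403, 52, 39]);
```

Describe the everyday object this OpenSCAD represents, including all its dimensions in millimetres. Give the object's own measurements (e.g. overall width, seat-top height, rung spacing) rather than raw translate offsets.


A straight ladder. Two 32×52 mm vertical rails, 1709 mm tall, stand 467 mm apart (outside-to-outside) with their front faces coplanar on the −y side. 6 rungs, each 52 mm deep and 39 mm tall, span between the inner faces of the rails, front faces flush with the rails. The lowest rung's underside is at z = 240 mm and rungs are spaced 256 mm apart (underside to underside).


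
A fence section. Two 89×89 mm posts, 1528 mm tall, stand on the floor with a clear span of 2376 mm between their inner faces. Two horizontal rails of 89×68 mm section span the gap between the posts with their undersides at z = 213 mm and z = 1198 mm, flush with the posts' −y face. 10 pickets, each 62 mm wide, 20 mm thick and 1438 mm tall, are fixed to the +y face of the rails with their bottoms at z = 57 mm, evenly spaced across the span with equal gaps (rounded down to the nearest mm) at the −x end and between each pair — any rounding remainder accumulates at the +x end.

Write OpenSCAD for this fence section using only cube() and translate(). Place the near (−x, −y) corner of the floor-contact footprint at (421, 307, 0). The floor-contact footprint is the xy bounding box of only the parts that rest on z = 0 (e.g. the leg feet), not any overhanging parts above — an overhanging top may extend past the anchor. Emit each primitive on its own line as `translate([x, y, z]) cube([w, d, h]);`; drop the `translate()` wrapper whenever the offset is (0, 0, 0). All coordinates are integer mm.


translate([421, 307, 0]) cube([89, 89, 1528]);
translate([2886, 307, 0]) cube([89, 89, 1528]);
translate([510, 307, 213]) cube([2376, 89, 68]);
translate([510, 307, 1198]) cube([2376, 89, 68]);
translate([669, 396, 57]) cube([62, 20, 1438]);
translate([890, 396, 57]) cube([62, 20, 1438]);
translate([1111, 396, 57]) cube([62, 20, 1438]);
translate([1332, 396, 57]) cube([62, 20, 1438]);
translate([1553, 396, 57]) cube([62, 20, 1438]);
translate([1774, 396, 57]) cube([62, 20, 1438]);
translate([1995, 396, 57]) cube([62, 20, 1438]);
translate([2216, 396, 57]) cube([62, 20, 1438]);
translate([2437, 396, 57]) cube([62, 20, 1438]);
translate([2658, 396, 57]) cube([62, 20, 1438]);


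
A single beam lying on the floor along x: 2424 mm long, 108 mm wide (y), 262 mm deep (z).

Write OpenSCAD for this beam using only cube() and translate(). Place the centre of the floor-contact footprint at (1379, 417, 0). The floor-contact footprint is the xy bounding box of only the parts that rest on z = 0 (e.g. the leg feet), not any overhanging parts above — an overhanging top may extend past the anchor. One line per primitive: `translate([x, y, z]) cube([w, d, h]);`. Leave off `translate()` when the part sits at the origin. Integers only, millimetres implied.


translate([167, 363, 0]) cube([2424, 108, 262]);


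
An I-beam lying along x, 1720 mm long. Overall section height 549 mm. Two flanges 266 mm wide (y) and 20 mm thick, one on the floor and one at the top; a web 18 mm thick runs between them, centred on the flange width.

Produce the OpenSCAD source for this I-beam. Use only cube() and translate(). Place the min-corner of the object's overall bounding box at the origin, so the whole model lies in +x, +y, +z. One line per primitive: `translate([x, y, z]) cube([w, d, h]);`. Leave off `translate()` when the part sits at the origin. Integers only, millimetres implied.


cube([1720, 266, 20]);
translate([0, 124, 20]) cube([1720, 18, 509]);
translate([0, 0, 529]) cube([1720, 266, 20]);


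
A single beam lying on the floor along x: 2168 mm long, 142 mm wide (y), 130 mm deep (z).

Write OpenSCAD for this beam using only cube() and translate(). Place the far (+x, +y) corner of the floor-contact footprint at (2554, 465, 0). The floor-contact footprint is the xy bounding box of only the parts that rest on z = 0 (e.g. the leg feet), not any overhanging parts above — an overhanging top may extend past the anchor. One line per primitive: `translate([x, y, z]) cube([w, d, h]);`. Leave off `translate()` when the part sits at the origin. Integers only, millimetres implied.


translate([386, 323, 0]) cube([2168, 142, 130]);


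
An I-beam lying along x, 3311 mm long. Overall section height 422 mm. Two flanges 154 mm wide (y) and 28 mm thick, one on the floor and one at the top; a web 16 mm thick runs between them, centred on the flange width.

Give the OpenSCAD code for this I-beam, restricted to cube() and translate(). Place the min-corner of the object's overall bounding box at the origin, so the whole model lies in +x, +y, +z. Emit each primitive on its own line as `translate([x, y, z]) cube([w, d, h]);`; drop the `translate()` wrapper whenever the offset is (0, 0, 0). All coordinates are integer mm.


cube([3311, 154, 28]);
translate([0, 69, 28]) cube([3311, 16, 366]);
translate([0, 0, 394]) cube([3311, 154, 28]);


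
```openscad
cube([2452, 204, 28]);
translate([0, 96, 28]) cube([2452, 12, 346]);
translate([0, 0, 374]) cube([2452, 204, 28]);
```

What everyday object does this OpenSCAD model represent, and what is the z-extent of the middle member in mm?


An I-beam. The web height is 346 mm.

Two wide flanges with a thin centred web — an I-beam. Overall 402 mm minus two 28 mm flanges gives a web of 402 − 2·28 = 346 mm.


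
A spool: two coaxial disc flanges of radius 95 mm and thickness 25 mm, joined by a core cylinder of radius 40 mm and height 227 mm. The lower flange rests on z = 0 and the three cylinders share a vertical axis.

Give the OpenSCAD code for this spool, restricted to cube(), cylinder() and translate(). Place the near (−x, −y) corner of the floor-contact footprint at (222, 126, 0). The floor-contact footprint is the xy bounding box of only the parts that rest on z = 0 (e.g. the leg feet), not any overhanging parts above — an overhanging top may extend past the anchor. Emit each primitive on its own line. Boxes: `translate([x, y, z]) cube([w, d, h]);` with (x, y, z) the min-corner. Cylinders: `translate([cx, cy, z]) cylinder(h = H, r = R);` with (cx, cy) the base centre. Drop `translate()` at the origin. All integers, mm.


translate([317, 221, 0]) cylinder(h = 25, r = 95);
translate([317, 221, 25]) cylinder(h = 227, r = 40);
translate([317, 221, 252]) cylinder(h = 25, r = 95);


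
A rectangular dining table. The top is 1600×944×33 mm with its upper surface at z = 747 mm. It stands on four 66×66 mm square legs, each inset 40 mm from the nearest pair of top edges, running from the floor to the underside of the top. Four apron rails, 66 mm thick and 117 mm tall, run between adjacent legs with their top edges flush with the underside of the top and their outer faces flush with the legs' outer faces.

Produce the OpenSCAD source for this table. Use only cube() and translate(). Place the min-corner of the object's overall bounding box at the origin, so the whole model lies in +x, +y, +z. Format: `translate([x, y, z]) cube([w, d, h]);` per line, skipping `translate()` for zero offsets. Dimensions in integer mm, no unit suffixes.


// leg_h = 747 - 33 = 714
// apron z = 714 - 117 = 597
translate([0, 0, 714]) cube([1600, 944, 33]);
translate([40, 40, 0]) cube([66, 66, 714]);
translate([1494, 40, 0]) cube([66, 66, 714]);
translate([40, 838, 0]) cube([66, 66, 714]);
translate([1494, 838, 0]) cube([66, 66, 714]);
translate([106, 40, 597]) cube([1388, 66, 117]);
translate([106, 838, 597]) cube([1388, 66, 117]);
translate([40, 106, 597]) cube([66, 732, 117]);
translate([1494, 106, 597]) cube([66, 732, 117]);


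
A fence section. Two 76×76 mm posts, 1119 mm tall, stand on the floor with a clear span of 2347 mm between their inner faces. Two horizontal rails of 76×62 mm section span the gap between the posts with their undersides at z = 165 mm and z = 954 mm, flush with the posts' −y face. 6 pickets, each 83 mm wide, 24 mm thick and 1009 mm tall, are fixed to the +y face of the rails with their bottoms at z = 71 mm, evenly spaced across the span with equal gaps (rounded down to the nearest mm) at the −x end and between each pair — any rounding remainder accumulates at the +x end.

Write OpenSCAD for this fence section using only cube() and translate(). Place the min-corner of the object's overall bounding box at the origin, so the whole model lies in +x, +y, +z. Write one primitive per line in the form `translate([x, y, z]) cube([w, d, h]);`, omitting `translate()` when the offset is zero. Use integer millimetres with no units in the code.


cube([76, 76, 1119]);
translate([2423, 0, 0]) cube([76, 76, 1119]);
translate([76, 0, 165]) cube([2347, 76, 62]);
translate([76, 0, 954]) cube([2347, 76, 62]);
translate([340, 76, 71]) cube([83, 24, 1009]);
translate([687, 76, 71]) cube([83, 24, 1009]);
translate([1034, 76, 71]) cube([83, 24, 1009]);
translate([1381, 76, 71]) cube([83, 24, 1009]);
translate([1728, 76, 71]) cube([83, 24, 1009]);
translate([2075, 76, 71]) cube([83, 24, 1009]);


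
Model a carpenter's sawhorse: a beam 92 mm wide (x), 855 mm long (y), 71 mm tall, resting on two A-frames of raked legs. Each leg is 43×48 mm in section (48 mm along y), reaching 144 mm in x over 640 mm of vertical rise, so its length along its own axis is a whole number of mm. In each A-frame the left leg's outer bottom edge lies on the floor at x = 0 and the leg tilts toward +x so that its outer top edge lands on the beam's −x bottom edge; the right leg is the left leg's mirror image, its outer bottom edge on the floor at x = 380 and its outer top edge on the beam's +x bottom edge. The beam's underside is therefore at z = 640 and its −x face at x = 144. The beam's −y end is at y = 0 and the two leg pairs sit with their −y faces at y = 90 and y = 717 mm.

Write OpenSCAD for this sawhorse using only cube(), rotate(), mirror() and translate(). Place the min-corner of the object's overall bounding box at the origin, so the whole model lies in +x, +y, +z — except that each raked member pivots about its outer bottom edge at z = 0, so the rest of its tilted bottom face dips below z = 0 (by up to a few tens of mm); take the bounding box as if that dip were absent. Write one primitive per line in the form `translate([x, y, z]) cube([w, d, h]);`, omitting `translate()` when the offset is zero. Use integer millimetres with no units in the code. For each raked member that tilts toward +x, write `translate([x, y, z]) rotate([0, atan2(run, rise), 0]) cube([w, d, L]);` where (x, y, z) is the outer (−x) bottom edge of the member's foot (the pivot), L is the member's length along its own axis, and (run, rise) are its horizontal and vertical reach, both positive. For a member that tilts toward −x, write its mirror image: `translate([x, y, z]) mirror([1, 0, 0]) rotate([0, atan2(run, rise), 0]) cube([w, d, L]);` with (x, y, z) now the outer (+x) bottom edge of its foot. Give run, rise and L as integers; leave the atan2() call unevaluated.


translate([144, 0, 640]) cube([92, 855, 71]);
translate([0, 90, 0]) rotate([0, atan2(144, 640), 0]) cube([43, 48, 656]);
translate([380, 90, 0]) mirror([1, 0, 0]) rotate([0, atan2(144, 640), 0]) cube([43, 48, 656]);
translate([0, 717, 0]) rotate([0, atan2(144, 640), 0]) cube([43, 48, 656]);
translate([380, 717, 0]) mirror([1, 0, 0]) rotate([0, atan2(144, 640), 0]) cube([43, 48, 656]);


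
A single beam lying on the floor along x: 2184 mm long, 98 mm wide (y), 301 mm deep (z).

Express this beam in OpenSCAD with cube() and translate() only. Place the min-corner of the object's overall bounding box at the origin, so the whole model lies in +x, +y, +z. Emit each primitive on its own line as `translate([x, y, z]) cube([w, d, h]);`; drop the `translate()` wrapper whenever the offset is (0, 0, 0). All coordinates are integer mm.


cube([2184, 98, 301]);


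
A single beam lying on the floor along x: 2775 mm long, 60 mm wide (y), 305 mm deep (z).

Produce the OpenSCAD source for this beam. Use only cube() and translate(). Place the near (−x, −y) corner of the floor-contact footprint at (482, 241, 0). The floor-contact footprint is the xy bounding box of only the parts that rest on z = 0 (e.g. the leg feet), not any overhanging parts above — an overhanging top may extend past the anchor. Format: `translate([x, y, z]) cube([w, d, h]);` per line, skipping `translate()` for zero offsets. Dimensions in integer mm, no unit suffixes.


translate([482, 241, 0]) cube([2775, 60, 305]);


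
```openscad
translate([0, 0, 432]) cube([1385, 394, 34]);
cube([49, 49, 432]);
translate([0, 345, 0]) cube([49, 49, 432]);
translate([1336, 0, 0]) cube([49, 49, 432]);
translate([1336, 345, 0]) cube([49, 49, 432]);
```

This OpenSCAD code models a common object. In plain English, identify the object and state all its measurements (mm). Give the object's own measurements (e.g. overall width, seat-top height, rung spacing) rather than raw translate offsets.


A bench: a 1385×394 mm seat slab, 34 mm thick, top at z = 466 mm, on four 49×49 mm square legs flush with the seat corners and standing on z = 0.


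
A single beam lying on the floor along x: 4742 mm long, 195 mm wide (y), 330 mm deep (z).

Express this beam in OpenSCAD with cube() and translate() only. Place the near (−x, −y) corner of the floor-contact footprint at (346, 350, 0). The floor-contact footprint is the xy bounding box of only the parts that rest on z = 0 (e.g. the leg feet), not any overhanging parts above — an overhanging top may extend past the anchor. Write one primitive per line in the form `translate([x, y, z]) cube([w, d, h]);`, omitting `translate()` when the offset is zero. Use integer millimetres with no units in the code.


translate([346, 350, 0]) cube([4742, 195, 330]);


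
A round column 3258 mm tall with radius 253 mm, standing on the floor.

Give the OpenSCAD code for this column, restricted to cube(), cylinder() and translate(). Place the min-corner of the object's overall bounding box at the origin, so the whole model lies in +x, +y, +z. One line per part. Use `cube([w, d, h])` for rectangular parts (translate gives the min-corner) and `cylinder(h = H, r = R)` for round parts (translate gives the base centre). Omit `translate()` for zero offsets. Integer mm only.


translate([253, 253, 0]) cylinder(h = 3258, r = 253);


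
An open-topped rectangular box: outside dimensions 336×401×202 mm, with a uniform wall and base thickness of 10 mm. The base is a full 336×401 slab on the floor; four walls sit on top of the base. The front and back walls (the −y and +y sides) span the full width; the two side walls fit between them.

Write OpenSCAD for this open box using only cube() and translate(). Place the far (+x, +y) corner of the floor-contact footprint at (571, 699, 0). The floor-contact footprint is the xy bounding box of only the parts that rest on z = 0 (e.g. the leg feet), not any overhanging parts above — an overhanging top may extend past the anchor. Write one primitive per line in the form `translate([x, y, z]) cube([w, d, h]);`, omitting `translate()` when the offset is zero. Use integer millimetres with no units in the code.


translate([235, 298, 0]) cube([336, 401, 10]);
translate([235, 298, 10]) cube([336, 10, 192]);
translate([235, 689, 10]) cube([336, 10, 192]);
translate([235, 308, 10]) cube([10, 381, 192]);
translate([561, 308, 10]) cube([10, 381, 192]);


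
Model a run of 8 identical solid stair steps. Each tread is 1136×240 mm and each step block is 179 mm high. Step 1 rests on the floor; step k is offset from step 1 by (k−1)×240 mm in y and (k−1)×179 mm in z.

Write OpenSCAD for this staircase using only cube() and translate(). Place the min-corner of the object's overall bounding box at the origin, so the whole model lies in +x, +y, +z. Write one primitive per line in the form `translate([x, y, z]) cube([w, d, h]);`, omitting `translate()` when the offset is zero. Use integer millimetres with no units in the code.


cube([1136, 240, 179]);
translate([0, 240, 179]) cube([1136, 240, 179]);
translate([0, 480, 358]) cube([1136, 240, 179]);
translate([0, 720, 537]) cube([1136, 240, 179]);
translate([0, 960, 716]) cube([1136, 240, 179]);
translate([0, 1200, 895]) cube([1136, 240, 179]);
translate([0, 1440, 1074]) cube([1136, 240, 179]);
translate([0, 1680, 1253]) cube([1136, 240, 179]);


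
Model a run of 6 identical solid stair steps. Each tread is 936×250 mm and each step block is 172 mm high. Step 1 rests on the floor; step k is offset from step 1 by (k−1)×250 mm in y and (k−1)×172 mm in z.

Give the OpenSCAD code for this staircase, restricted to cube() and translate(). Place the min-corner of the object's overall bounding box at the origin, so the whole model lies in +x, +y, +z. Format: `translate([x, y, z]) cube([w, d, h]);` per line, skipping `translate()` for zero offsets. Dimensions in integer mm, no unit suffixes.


cube([936, 250, 172]);
translate([0, 250, 172]) cube([936, 250, 172]);
translate([0, 500, 344]) cube([936, 250, 172]);
translate([0, 750, 516]) cube([936, 250, 172]);
translate([0, 1000, 688]) cube([936, 250, 172]);
translate([0, 1250, 860]) cube([936, 250, 172]);


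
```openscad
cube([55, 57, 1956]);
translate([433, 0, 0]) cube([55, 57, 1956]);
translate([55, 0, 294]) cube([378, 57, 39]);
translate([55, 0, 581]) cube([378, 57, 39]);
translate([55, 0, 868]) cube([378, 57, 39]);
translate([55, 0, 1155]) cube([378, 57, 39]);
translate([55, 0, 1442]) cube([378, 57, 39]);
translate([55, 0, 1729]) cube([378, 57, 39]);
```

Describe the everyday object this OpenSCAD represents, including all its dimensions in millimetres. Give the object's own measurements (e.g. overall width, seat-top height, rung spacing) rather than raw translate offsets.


A straight ladder. Two 55×57 mm vertical rails, 1956 mm tall, stand 488 mm apart (outside-to-outside) with their front faces coplanar on the −y side. 6 rungs, each 57 mm deep and 39 mm tall, span between the inner faces of the rails, front faces flush with the rails. The lowest rung's underside is at z = 294 mm and rungs are spaced 287 mm apart (underside to underside).


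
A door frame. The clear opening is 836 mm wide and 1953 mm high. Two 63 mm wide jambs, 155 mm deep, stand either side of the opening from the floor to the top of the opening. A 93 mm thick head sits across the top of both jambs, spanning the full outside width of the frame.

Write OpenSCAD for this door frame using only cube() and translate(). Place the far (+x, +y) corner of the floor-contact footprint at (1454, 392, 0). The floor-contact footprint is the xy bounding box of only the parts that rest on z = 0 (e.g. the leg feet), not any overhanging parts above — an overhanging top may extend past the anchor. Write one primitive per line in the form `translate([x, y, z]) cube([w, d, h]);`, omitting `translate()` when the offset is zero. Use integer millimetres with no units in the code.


translate([492, 237, 0]) cube([63, 155, 1953]);
translate([1391, 237, 0]) cube([63, 155, 1953]);
translate([492, 237, 1953]) cube([962, 155, 93]);


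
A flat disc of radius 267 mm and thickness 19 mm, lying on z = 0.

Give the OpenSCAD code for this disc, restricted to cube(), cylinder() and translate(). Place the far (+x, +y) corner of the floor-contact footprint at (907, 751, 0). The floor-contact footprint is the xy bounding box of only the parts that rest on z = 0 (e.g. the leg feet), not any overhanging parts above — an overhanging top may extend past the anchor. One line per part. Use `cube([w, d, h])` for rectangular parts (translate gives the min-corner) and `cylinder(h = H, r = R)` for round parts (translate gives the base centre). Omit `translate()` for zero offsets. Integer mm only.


translate([640, 484, 0]) cylinder(h = 19, r = 267);


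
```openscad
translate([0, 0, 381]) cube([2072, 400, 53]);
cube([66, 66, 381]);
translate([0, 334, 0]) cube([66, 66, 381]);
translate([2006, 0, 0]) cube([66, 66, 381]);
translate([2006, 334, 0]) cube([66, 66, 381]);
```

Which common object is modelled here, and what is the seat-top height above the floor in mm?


A bench. The seat-top height is 434 mm.

A long slab on four corner posts — a bench. The slab sits at z = 381 with thickness 53, so the top is 381 + 53 = 434 mm.


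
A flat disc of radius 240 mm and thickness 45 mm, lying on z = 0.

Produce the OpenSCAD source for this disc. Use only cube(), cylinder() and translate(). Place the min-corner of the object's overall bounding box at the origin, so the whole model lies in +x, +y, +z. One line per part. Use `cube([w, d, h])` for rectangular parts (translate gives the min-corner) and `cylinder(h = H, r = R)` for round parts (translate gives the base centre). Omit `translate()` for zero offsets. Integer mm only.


translate([240, 240, 0]) cylinder(h = 45, r = 240);


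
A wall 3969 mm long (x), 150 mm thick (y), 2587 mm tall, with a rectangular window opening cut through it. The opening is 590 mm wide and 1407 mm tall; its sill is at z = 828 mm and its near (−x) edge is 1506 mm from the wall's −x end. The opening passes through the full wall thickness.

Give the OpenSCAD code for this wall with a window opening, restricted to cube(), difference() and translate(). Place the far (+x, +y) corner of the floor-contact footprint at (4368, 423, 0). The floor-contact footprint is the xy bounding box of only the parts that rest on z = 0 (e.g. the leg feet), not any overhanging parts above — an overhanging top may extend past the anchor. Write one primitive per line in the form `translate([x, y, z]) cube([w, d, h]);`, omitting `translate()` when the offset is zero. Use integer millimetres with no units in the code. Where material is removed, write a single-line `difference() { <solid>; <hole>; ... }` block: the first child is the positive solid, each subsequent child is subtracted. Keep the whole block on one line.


difference() { translate([399, 273, 0]) cube([3969, 150, 2587]); translate([1905, 273, 828]) cube([590, 150, 1407]); }


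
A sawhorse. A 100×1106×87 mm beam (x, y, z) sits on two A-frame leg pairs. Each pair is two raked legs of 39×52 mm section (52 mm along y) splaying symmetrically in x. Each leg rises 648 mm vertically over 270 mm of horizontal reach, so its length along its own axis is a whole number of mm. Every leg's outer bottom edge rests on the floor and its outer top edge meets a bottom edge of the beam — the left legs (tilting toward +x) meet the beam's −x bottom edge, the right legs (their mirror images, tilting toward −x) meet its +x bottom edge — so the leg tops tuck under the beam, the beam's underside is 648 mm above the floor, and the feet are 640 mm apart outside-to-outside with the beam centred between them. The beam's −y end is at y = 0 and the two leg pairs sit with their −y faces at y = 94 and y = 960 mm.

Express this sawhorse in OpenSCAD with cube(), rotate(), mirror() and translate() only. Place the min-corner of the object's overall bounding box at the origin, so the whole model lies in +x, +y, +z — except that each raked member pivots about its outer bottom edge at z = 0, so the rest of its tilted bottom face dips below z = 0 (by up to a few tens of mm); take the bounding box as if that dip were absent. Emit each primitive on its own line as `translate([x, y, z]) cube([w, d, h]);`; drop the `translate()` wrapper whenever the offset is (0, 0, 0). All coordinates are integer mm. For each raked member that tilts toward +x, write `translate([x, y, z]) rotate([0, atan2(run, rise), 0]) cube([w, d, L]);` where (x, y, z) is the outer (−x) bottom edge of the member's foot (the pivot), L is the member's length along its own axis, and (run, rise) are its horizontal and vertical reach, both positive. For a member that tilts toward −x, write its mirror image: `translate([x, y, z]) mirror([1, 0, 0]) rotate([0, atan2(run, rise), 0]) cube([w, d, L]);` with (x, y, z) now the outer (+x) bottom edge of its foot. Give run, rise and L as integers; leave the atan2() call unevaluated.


translate([270, 0, 648]) cube([100, 1106, 87]);
translate([0, 94, 0]) rotate([0, atan2(270, 648), 0]) cube([39, 52, 702]);
translate([640, 94, 0]) mirror([1, 0, 0]) rotate([0, atan2(270, 648), 0]) cube([39, 52, 702]);
translate([0, 960, 0]) rotate([0, atan2(270, 648), 0]) cube([39, 52, 702]);
translate([640, 960, 0]) mirror([1, 0, 0]) rotate([0, atan2(270, 648), 0]) cube([39, 52, 702]);


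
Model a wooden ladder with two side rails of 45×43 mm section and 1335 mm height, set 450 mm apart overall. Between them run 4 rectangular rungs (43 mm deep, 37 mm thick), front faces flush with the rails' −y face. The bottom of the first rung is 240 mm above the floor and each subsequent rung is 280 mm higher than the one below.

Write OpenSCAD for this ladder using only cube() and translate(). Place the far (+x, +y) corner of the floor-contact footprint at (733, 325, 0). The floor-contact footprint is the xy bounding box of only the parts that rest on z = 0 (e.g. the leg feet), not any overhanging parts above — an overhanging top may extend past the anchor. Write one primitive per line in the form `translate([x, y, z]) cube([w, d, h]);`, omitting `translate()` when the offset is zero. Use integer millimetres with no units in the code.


translate([283, 282, 0]) cube([45, 43, 1335]);
translate([688, 282, 0]) cube([45, 43, 1335]);
translate([328, 282, 240]) cube([360, 43, 37]);
translate([328, 282, 520]) cube([360, 43, 37]);
translate([328, 282, 800]) cube([360, 43, 37]);
translate([328, 282, 1080]) cube([360, 43, 37]);


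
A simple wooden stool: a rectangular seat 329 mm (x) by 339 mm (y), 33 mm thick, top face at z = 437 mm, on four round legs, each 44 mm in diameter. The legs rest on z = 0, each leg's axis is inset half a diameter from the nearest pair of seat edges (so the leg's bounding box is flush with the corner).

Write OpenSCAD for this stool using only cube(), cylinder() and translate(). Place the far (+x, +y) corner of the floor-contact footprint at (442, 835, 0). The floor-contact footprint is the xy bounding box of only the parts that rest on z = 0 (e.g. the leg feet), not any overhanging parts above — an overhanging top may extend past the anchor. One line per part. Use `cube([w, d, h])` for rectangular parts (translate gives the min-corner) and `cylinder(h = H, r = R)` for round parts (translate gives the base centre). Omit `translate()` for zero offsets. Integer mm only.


translate([113, 496, 404]) cube([329, 339, 33]);
translate([135, 518, 0]) cylinder(h = 404, r = 22);
translate([420, 518, 0]) cylinder(h = 404, r = 22);
translate([135, 813, 0]) cylinder(h = 404, r = 22);
translate([420, 813, 0]) cylinder(h = 404, r = 22);


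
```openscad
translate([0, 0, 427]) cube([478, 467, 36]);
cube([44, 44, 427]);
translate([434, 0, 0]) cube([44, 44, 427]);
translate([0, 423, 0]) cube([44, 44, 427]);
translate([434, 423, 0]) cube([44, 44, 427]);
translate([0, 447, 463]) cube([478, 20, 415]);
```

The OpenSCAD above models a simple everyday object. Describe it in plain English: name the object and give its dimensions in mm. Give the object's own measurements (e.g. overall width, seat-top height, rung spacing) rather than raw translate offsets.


A chair. The seat is a 478×467×36 mm slab with its top at z = 463 mm, on four 44×44 mm corner legs (flush with the seat edges, standing on z = 0). A flat backrest 20 mm thick, 415 mm tall, spans the full seat width and rises from the seat top along its +y edge, rear face flush with the rear of the seat.


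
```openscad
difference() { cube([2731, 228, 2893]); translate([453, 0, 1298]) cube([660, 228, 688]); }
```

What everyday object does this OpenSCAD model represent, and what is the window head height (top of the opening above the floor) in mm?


A wall with a window opening. The window head height is 1986 mm.

A wall with a rectangular opening subtracted — a window. Sill at z = 1298, opening 688 mm tall, so the head is at 1298 + 688 = 1986 mm.


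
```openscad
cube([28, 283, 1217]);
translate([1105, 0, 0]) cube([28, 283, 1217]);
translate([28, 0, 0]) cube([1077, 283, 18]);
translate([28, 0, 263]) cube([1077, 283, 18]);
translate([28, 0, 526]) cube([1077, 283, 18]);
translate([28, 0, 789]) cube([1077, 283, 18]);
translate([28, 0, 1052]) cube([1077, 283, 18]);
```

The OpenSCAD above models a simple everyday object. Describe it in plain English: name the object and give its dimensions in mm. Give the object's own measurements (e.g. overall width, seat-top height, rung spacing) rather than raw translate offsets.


An open bookshelf. Two side panels, each 28 mm thick, 283 mm deep and 1217 mm tall, stand 1133 mm apart (outside-to-outside). Between them sit 5 shelves, each 18 mm thick and 283 mm deep, spanning the full gap between the sides. The bottom shelf rests on the floor (its underside at z = 0) and the clear gap between one shelf's top and the next shelf's underside is 245 mm.
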